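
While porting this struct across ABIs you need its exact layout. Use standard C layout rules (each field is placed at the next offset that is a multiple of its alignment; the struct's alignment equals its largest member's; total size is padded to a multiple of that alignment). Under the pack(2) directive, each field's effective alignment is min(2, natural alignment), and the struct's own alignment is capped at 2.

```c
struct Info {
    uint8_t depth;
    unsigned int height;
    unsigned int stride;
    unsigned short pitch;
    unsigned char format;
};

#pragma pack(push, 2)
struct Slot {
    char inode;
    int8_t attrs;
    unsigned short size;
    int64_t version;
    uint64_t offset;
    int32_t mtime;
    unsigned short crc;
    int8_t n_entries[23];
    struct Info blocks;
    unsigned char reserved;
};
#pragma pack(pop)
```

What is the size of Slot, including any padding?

68

Info: @0: depth [1B, align 1] → 1; +3 pad (align 4); @4: height [4B, align 4] → 8; @8: stride [4B, align 4] → 12; @12: pitch [2B, align 2] → 14; @14: format [1B, align 1] → 15; +1 tail pad (align 4); size 16, align 4
@0: inode [1B, align 1] → 1
@1: attrs [1B, align 1] → 2
@2: size [2B, align 2] → 4
@4: version [8B, align 2] → 12
@12: offset [8B, align 2] → 20
@20: mtime [4B, align 2] → 24
@24: crc [2B, align 2] → 26
@26: n_entries [23B, align 1] → 49
+1 pad (align 2)
@50: blocks [16B, align 2] → 66
@66: reserved [1B, align 1] → 67
+1 tail pad (align 2)
size 68, align 2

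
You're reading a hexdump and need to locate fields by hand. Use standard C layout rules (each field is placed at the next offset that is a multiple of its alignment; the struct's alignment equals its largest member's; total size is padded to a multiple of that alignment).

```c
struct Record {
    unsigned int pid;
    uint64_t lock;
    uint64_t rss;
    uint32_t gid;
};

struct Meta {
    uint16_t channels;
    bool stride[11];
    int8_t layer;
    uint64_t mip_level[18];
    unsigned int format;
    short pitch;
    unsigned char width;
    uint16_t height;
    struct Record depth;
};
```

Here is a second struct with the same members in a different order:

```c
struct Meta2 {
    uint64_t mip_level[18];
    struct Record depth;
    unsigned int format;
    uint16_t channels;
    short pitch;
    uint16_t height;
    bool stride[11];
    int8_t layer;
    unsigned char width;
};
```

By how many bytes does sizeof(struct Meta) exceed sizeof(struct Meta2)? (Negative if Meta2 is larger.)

Record: pid at 0 (size 4, align 4) → ends 4; pad 4 to align 8 for lock; lock at 8 (size 8, align 8) → ends 16; rss at 16 (size 8, align 8) → ends 24; gid at 24 (size 4, align 4) → ends 28; tail pad 4 to reach multiple of 8; total 32 bytes, alignment 8
channels at 0 (size 2, align 2) → ends 2
stride at 2 (size 11, align 1) → ends 13
layer at 13 (size 1, align 1) → ends 14
pad 2 to align 8 for mip_level
mip_level at 16 (size 144, align 8) → ends 160
format at 160 (size 4, align 4) → ends 164
pitch at 164 (size 2, align 2) → ends 166
width at 166 (size 1, align 1) → ends 167
pad 1 to align 2 for height
height at 168 (size 2, align 2) → ends 170
pad 6 to align 8 for depth
depth at 176 (size 32, align 8) → ends 208
total 208 bytes, alignment 8
— Meta2 —
mip_level at 0 (size 144, align 8) → ends 144
depth at 144 (size 32, align 8) → ends 176
format at 176 (size 4, align 4) → ends 180
channels at 180 (size 2, align 2) → ends 182
pitch at 182 (size 2, align 2) → ends 184
height at 184 (size 2, align 2) → ends 186
stride at 186 (size 11, align 1) → ends 197
layer at 197 (size 1, align 1) → ends 198
width at 198 (size 1, align 1) → ends 199
tail pad 1 to reach multiple of 8
total 200 bytes, alignment 8
208 − 200 = 8

8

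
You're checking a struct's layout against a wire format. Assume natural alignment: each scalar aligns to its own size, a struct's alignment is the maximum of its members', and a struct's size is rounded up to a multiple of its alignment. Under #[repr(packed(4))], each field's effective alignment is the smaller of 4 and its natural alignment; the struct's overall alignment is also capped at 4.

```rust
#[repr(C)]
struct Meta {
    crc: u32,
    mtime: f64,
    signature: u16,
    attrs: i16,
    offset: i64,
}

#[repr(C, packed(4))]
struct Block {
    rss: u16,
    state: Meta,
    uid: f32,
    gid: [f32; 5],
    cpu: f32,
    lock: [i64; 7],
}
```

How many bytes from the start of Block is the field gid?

Meta: crc at 0 (size 4, align 4) → ends 4; pad 4 to align 8 for mtime; mtime at 8 (size 8, align 8) → ends 16; signature at 16 (size 2, align 2) → ends 18; attrs at 18 (size 2, align 2) → ends 20; pad 4 to align 8 for offset; offset at 24 (size 8, align 8) → ends 32; total 32 bytes, alignment 8
rss at 0 (size 2, align 2) → ends 2
pad 2 to align 4 for state
state at 4 (size 32, align 4) → ends 36
uid at 36 (size 4, align 4) → ends 40
gid at 40 (size 20, align 4) → ends 60

40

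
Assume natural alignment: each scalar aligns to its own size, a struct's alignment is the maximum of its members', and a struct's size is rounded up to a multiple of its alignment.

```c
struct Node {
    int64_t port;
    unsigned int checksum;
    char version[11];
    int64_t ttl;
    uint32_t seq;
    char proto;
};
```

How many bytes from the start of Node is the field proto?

@0: port [8B, align 8] → 8
@8: checksum [4B, align 4] → 12
@12: version [11B, align 1] → 23
+1 pad (align 8)
@24: ttl [8B, align 8] → 32
@32: seq [4B, align 4] → 36
@36: proto [1B, align 1] → 37

36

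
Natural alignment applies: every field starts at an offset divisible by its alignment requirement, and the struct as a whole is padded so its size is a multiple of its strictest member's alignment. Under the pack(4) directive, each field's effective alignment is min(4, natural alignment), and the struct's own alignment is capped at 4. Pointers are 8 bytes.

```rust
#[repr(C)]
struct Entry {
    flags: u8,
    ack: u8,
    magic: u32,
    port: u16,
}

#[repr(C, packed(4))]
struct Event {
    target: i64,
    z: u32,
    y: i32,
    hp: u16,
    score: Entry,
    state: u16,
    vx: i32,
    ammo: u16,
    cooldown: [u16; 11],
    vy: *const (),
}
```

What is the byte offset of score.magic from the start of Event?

24

Entry: @0: flags [1B, align 1] → 1; @1: ack [1B, align 1] → 2; +2 pad (align 4); @4: magic [4B, align 4] → 8; @8: port [2B, align 2] → 10; +2 tail pad (align 4); size 12, align 4
@0: target [8B, align 4] → 8
@8: z [4B, align 4] → 12
@12: y [4B, align 4] → 16
@16: hp [2B, align 2] → 18
+2 pad (align 4)
@20: score [12B, align 4] → 32
within Entry: magic at 4
20 + 4 = 24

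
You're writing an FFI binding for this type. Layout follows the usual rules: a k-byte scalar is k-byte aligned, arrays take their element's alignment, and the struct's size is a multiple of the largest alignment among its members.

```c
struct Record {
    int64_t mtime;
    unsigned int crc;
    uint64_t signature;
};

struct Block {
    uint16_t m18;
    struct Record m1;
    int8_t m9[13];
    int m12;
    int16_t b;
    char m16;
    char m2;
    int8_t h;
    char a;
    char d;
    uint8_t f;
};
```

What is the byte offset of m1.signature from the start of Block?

24

Record: mtime at 0 (size 8, align 8) → ends 8; crc at 8 (size 4, align 4) → ends 12; pad 4 to align 8 for signature; signature at 16 (size 8, align 8) → ends 24; total 24 bytes, alignment 8
m18 at 0 (size 2, align 2) → ends 2
pad 6 to align 8 for m1
m1 at 8 (size 24, align 8) → ends 32
within Record: signature at 16
8 + 16 = 24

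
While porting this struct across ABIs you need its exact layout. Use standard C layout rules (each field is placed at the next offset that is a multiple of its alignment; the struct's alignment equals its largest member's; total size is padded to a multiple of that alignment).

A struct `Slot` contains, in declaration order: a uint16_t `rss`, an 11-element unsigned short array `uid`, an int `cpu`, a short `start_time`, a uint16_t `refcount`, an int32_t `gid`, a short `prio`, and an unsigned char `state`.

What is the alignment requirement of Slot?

4

member alignments: rss=2, uid=2, cpu=4, start_time=2, refcount=2, gid=4, prio=2, state=1
max = 4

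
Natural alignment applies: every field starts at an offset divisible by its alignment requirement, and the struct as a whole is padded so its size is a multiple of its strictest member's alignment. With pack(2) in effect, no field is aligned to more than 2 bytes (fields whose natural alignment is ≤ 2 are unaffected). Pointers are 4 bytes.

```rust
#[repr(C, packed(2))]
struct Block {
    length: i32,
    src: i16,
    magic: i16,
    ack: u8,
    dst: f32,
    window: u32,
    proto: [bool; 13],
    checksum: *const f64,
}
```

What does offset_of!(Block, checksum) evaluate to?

@0: length [4B, align 2] → 4
@4: src [2B, align 2] → 6
@6: magic [2B, align 2] → 8
@8: ack [1B, align 1] → 9
+1 pad (align 2)
@10: dst [4B, align 2] → 14
@14: window [4B, align 2] → 18
@18: proto [13B, align 1] → 31
+1 pad (align 2)
@32: checksum [4B, align 2] → 36

32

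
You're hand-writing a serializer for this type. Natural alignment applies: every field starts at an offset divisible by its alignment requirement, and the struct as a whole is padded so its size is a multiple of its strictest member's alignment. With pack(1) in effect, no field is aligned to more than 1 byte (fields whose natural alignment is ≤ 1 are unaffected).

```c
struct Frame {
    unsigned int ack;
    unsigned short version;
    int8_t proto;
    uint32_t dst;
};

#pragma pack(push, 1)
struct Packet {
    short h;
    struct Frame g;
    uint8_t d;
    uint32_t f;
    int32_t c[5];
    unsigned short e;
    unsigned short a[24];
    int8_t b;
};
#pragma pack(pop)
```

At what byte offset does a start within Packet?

Frame: @0: ack [4B, align 4] → 4; @4: version [2B, align 2] → 6; @6: proto [1B, align 1] → 7; +1 pad (align 4); @8: dst [4B, align 4] → 12; size 12, align 4
@0: h [2B, align 1] → 2
@2: g [12B, align 1] → 14
@14: d [1B, align 1] → 15
@15: f [4B, align 1] → 19
@19: c [20B, align 1] → 39
@39: e [2B, align 1] → 41
@41: a [48B, align 1] → 89

41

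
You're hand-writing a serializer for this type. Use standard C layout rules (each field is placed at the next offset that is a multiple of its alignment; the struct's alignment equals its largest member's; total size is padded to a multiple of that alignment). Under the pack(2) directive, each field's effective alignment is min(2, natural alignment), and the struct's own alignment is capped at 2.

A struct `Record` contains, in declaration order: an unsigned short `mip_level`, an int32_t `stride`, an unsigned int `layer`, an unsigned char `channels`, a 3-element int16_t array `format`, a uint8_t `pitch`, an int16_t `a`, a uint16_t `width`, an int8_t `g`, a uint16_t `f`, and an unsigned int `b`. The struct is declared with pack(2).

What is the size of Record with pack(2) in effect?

32

0..2  mip_level  (2B, 2-aligned)
2..6  stride  (4B, 2-aligned)
6..10  layer  (4B, 2-aligned)
10..11  channels  (1B, 1-aligned)
11..12  -- padding (1B)
12..18  format  (6B, 2-aligned)
18..19  pitch  (1B, 1-aligned)
19..20  -- padding (1B)
20..22  a  (2B, 2-aligned)
22..24  width  (2B, 2-aligned)
24..25  g  (1B, 1-aligned)
25..26  -- padding (1B)
26..28  f  (2B, 2-aligned)
28..32  b  (4B, 2-aligned)
sizeof = 32, alignof = 2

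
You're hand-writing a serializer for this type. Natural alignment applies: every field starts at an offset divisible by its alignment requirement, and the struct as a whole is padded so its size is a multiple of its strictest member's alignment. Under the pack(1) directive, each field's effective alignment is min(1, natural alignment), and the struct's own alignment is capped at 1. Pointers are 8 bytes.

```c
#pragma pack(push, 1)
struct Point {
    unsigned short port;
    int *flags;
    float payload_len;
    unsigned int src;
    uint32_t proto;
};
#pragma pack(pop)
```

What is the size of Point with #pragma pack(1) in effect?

22

@0: port [2B, align 1] → 2
@2: flags [8B, align 1] → 10
@10: payload_len [4B, align 1] → 14
@14: src [4B, align 1] → 18
@18: proto [4B, align 1] → 22
size 22, align 1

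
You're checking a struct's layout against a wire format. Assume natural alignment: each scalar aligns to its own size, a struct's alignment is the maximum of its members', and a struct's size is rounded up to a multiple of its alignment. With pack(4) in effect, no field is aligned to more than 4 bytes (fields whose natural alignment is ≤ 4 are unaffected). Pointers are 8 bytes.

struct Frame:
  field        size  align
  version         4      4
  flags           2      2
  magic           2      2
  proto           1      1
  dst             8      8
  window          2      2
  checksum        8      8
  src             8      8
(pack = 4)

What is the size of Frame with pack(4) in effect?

@0: version [4B, align 4] → 4
@4: flags [2B, align 2] → 6
@6: magic [2B, align 2] → 8
@8: proto [1B, align 1] → 9
+3 pad (align 4)
@12: dst [8B, align 4] → 20
@20: window [2B, align 2] → 22
+2 pad (align 4)
@24: checksum [8B, align 4] → 32
@32: src [8B, align 4] → 40
size 40, align 4

40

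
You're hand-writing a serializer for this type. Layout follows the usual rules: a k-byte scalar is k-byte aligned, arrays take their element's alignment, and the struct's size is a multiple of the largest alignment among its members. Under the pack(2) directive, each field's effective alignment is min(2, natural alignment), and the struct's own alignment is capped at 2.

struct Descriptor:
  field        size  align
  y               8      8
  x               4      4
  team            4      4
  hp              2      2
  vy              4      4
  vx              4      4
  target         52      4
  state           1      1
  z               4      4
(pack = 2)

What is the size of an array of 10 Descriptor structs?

@0: y [8B, align 2] → 8
@8: x [4B, align 2] → 12
@12: team [4B, align 2] → 16
@16: hp [2B, align 2] → 18
@18: vy [4B, align 2] → 22
@22: vx [4B, align 2] → 26
@26: target [52B, align 2] → 78
@78: state [1B, align 1] → 79
+1 pad (align 2)
@80: z [4B, align 2] → 84
size 84, align 2
array of 10: 10 × 84 = 840

840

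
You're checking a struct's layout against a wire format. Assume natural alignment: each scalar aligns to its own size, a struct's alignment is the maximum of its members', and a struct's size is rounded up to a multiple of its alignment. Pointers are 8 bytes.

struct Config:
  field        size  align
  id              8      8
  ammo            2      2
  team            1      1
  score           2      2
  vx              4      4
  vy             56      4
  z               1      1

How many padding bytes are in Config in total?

0..8  id  (8B, 8-aligned)
8..10  ammo  (2B, 2-aligned)
10..11  team  (1B, 1-aligned)
11..12  -- padding (1B)
12..14  score  (2B, 2-aligned)
14..16  -- padding (2B)
16..20  vx  (4B, 4-aligned)
20..76  vy  (56B, 4-aligned)
76..77  z  (1B, 1-aligned)
77..80  -- tail padding (3B)
sizeof = 80, alignof = 8
data bytes 74, size 80 → padding 6

6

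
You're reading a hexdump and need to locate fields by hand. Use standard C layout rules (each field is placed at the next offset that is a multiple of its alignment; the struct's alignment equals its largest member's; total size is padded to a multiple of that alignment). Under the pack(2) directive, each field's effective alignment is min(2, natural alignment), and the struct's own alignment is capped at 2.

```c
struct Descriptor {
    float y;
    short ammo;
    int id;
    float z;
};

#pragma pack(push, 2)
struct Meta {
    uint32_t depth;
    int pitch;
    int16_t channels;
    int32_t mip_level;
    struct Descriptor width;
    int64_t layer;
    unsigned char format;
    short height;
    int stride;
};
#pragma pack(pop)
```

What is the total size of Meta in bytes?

Descriptor: 0..4  y  (4B, 4-aligned); 4..6  ammo  (2B, 2-aligned); 6..8  -- padding (2B); 8..12  id  (4B, 4-aligned); 12..16  z  (4B, 4-aligned); sizeof = 16, alignof = 4
0..4  depth  (4B, 2-aligned)
4..8  pitch  (4B, 2-aligned)
8..10  channels  (2B, 2-aligned)
10..14  mip_level  (4B, 2-aligned)
14..30  width  (16B, 2-aligned)
30..38  layer  (8B, 2-aligned)
38..39  format  (1B, 1-aligned)
39..40  -- padding (1B)
40..42  height  (2B, 2-aligned)
42..46  stride  (4B, 2-aligned)
sizeof = 46, alignof = 2

46 bytes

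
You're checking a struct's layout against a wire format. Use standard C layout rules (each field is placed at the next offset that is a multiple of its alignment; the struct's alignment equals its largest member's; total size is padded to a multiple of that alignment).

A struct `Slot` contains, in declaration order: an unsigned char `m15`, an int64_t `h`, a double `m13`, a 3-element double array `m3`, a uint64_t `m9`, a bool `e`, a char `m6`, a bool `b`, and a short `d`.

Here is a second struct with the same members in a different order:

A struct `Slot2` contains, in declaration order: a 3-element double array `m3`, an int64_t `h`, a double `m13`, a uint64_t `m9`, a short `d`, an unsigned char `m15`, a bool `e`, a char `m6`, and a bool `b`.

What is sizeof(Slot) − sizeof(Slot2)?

8

m15 at 0 (size 1, align 1) → ends 1
pad 7 to align 8 for h
h at 8 (size 8, align 8) → ends 16
m13 at 16 (size 8, align 8) → ends 24
m3 at 24 (size 24, align 8) → ends 48
m9 at 48 (size 8, align 8) → ends 56
e at 56 (size 1, align 1) → ends 57
m6 at 57 (size 1, align 1) → ends 58
b at 58 (size 1, align 1) → ends 59
pad 1 to align 2 for d
d at 60 (size 2, align 2) → ends 62
tail pad 2 to reach multiple of 8
total 64 bytes, alignment 8
— Slot2 —
m3 at 0 (size 24, align 8) → ends 24
h at 24 (size 8, align 8) → ends 32
m13 at 32 (size 8, align 8) → ends 40
m9 at 40 (size 8, align 8) → ends 48
d at 48 (size 2, align 2) → ends 50
m15 at 50 (size 1, align 1) → ends 51
e at 51 (size 1, align 1) → ends 52
m6 at 52 (size 1, align 1) → ends 53
b at 53 (size 1, align 1) → ends 54
tail pad 2 to reach multiple of 8
total 56 bytes, alignment 8
64 − 56 = 8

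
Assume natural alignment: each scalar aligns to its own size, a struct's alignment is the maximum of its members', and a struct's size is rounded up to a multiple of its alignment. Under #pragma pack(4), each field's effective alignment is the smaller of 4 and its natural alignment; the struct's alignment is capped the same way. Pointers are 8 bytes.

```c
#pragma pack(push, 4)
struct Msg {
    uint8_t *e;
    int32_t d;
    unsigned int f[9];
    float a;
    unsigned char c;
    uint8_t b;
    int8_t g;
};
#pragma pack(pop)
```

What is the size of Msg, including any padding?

@0: e [8B, align 4] → 8
@8: d [4B, align 4] → 12
@12: f [36B, align 4] → 48
@48: a [4B, align 4] → 52
@52: c [1B, align 1] → 53
@53: b [1B, align 1] → 54
@54: g [1B, align 1] → 55
+1 tail pad (align 4)
size 56, align 4

56 bytes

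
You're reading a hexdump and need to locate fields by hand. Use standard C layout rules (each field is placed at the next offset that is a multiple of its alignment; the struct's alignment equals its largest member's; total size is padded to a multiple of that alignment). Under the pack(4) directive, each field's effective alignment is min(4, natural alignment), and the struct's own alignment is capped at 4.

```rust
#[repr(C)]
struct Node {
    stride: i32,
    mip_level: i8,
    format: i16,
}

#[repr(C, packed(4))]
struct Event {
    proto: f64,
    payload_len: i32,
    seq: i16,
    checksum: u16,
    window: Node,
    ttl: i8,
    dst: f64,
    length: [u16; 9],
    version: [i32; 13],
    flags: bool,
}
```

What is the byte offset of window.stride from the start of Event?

16

Node: @0: stride [4B, align 4] → 4; @4: mip_level [1B, align 1] → 5; +1 pad (align 2); @6: format [2B, align 2] → 8; size 8, align 4
@0: proto [8B, align 4] → 8
@8: payload_len [4B, align 4] → 12
@12: seq [2B, align 2] → 14
@14: checksum [2B, align 2] → 16
@16: window [8B, align 4] → 24
within Node: stride at 0
16 + 0 = 16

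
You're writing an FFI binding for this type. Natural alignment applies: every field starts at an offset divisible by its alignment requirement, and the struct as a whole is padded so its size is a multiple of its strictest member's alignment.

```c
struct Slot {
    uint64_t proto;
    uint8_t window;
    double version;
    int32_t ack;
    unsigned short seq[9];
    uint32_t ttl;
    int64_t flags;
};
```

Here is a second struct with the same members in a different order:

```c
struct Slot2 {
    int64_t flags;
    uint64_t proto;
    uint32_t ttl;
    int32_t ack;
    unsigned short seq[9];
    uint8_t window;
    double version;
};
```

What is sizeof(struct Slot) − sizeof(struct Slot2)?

@0: proto [8B, align 8] → 8
@8: window [1B, align 1] → 9
+7 pad (align 8)
@16: version [8B, align 8] → 24
@24: ack [4B, align 4] → 28
@28: seq [18B, align 2] → 46
+2 pad (align 4)
@48: ttl [4B, align 4] → 52
+4 pad (align 8)
@56: flags [8B, align 8] → 64
size 64, align 8
— Slot2 —
@0: flags [8B, align 8] → 8
@8: proto [8B, align 8] → 16
@16: ttl [4B, align 4] → 20
@20: ack [4B, align 4] → 24
@24: seq [18B, align 2] → 42
@42: window [1B, align 1] → 43
+5 pad (align 8)
@48: version [8B, align 8] → 56
size 56, align 8
64 − 56 = 8

8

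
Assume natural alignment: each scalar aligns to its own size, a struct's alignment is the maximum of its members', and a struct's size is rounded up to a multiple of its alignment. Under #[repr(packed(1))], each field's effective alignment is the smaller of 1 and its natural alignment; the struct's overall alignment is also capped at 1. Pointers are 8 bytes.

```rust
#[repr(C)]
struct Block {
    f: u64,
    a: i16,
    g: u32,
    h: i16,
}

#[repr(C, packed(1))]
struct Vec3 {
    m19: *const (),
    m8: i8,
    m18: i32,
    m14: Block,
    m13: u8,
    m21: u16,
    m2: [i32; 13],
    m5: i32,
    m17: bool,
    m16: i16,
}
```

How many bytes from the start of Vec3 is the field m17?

Block: f at 0 (size 8, align 8) → ends 8; a at 8 (size 2, align 2) → ends 10; pad 2 to align 4 for g; g at 12 (size 4, align 4) → ends 16; h at 16 (size 2, align 2) → ends 18; tail pad 6 to reach multiple of 8; total 24 bytes, alignment 8
m19 at 0 (size 8, align 1) → ends 8
m8 at 8 (size 1, align 1) → ends 9
m18 at 9 (size 4, align 1) → ends 13
m14 at 13 (size 24, align 1) → ends 37
m13 at 37 (size 1, align 1) → ends 38
m21 at 38 (size 2, align 1) → ends 40
m2 at 40 (size 52, align 1) → ends 92
m5 at 92 (size 4, align 1) → ends 96
m17 at 96 (size 1, align 1) → ends 97

96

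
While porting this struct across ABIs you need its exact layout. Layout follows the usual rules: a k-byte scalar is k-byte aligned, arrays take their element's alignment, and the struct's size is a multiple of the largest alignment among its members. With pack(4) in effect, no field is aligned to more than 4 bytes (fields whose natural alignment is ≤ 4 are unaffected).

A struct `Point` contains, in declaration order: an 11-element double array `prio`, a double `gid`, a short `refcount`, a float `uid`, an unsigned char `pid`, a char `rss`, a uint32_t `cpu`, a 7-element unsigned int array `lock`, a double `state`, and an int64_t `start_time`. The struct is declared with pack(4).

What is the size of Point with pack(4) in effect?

0..88  prio  (88B, 4-aligned)
88..96  gid  (8B, 4-aligned)
96..98  refcount  (2B, 2-aligned)
98..100  -- padding (2B)
100..104  uid  (4B, 4-aligned)
104..105  pid  (1B, 1-aligned)
105..106  rss  (1B, 1-aligned)
106..108  -- padding (2B)
108..112  cpu  (4B, 4-aligned)
112..140  lock  (28B, 4-aligned)
140..148  state  (8B, 4-aligned)
148..156  start_time  (8B, 4-aligned)
sizeof = 156, alignof = 4

156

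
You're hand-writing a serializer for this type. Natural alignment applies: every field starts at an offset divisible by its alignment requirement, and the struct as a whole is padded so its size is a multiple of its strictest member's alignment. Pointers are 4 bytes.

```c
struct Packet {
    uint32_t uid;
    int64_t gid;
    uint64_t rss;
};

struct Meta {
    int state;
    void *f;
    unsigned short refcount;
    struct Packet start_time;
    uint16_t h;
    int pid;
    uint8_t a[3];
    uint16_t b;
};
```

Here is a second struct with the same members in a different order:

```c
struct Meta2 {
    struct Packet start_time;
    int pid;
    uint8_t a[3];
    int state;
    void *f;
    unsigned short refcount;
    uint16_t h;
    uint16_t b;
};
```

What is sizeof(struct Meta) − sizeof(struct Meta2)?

Packet: 0..4  uid  (4B, 4-aligned); 4..8  -- padding (4B); 8..16  gid  (8B, 8-aligned); 16..24  rss  (8B, 8-aligned); sizeof = 24, alignof = 8
0..4  state  (4B, 4-aligned)
4..8  f  (4B, 4-aligned)
8..10  refcount  (2B, 2-aligned)
10..16  -- padding (6B)
16..40  start_time  (24B, 8-aligned)
40..42  h  (2B, 2-aligned)
42..44  -- padding (2B)
44..48  pid  (4B, 4-aligned)
48..51  a  (3B, 1-aligned)
51..52  -- padding (1B)
52..54  b  (2B, 2-aligned)
54..56  -- tail padding (2B)
sizeof = 56, alignof = 8
— Meta2 —
0..24  start_time  (24B, 8-aligned)
24..28  pid  (4B, 4-aligned)
28..31  a  (3B, 1-aligned)
31..32  -- padding (1B)
32..36  state  (4B, 4-aligned)
36..40  f  (4B, 4-aligned)
40..42  refcount  (2B, 2-aligned)
42..44  h  (2B, 2-aligned)
44..46  b  (2B, 2-aligned)
46..48  -- tail padding (2B)
sizeof = 48, alignof = 8
56 − 48 = 8

8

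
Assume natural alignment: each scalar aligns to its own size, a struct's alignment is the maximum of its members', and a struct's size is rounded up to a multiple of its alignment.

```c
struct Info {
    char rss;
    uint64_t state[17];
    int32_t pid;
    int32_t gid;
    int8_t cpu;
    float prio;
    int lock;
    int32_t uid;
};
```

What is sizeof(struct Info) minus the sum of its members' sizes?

10

@0: rss [1B, align 1] → 1
+7 pad (align 8)
@8: state [136B, align 8] → 144
@144: pid [4B, align 4] → 148
@148: gid [4B, align 4] → 152
@152: cpu [1B, align 1] → 153
+3 pad (align 4)
@156: prio [4B, align 4] → 160
@160: lock [4B, align 4] → 164
@164: uid [4B, align 4] → 168
size 168, align 8
data bytes 158, size 168 → padding 10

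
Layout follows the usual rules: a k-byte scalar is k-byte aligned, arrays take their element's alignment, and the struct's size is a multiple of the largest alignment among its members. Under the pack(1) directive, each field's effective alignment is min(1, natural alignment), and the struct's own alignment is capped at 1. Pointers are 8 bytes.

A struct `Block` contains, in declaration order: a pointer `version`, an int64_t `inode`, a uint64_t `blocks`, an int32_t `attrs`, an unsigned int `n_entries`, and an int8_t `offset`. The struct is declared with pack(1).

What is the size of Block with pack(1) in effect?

33

0..8  version  (8B, 1-aligned)
8..16  inode  (8B, 1-aligned)
16..24  blocks  (8B, 1-aligned)
24..28  attrs  (4B, 1-aligned)
28..32  n_entries  (4B, 1-aligned)
32..33  offset  (1B, 1-aligned)
sizeof = 33, alignof = 1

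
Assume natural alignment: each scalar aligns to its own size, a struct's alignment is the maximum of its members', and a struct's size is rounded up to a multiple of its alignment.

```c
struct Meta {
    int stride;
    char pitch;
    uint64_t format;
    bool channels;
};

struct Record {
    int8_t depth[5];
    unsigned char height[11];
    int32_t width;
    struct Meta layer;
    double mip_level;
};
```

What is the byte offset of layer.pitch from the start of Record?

28

Meta: @0: stride [4B, align 4] → 4; @4: pitch [1B, align 1] → 5; +3 pad (align 8); @8: format [8B, align 8] → 16; @16: channels [1B, align 1] → 17; +7 tail pad (align 8); size 24, align 8
@0: depth [5B, align 1] → 5
@5: height [11B, align 1] → 16
@16: width [4B, align 4] → 20
+4 pad (align 8)
@24: layer [24B, align 8] → 48
within Meta: pitch at 4
24 + 4 = 28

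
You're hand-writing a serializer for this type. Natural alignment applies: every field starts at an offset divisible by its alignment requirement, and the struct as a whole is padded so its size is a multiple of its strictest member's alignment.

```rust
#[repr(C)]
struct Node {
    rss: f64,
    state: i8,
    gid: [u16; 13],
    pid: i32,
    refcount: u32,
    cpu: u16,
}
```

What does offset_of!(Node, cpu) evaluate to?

44

0..8  rss  (8B, 8-aligned)
8..9  state  (1B, 1-aligned)
9..10  -- padding (1B)
10..36  gid  (26B, 2-aligned)
36..40  pid  (4B, 4-aligned)
40..44  refcount  (4B, 4-aligned)
44..46  cpu  (2B, 2-aligned)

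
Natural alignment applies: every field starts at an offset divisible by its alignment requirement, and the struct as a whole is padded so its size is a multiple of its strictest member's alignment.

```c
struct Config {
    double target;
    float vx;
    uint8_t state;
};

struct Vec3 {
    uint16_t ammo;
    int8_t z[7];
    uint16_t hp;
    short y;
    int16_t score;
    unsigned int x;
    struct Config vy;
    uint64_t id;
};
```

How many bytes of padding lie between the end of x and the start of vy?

4

Config: target at 0 (size 8, align 8) → ends 8; vx at 8 (size 4, align 4) → ends 12; state at 12 (size 1, align 1) → ends 13; tail pad 3 to reach multiple of 8; total 16 bytes, alignment 8
ammo at 0 (size 2, align 2) → ends 2
z at 2 (size 7, align 1) → ends 9
pad 1 to align 2 for hp
hp at 10 (size 2, align 2) → ends 12
y at 12 (size 2, align 2) → ends 14
score at 14 (size 2, align 2) → ends 16
x at 16 (size 4, align 4) → ends 20
pad 4 to align 8 for vy
vy at 24 (size 16, align 8) → ends 40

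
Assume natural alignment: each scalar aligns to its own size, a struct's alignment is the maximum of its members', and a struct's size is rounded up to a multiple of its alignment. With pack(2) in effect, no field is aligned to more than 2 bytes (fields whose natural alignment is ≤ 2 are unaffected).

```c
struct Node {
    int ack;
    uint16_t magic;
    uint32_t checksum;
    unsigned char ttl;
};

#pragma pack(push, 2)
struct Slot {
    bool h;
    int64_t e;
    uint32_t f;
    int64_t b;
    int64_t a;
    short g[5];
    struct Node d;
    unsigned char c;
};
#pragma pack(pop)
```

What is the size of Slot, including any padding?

58

Node: ack at 0 (size 4, align 4) → ends 4; magic at 4 (size 2, align 2) → ends 6; pad 2 to align 4 for checksum; checksum at 8 (size 4, align 4) → ends 12; ttl at 12 (size 1, align 1) → ends 13; tail pad 3 to reach multiple of 4; total 16 bytes, alignment 4
h at 0 (size 1, align 1) → ends 1
pad 1 to align 2 for e
e at 2 (size 8, align 2) → ends 10
f at 10 (size 4, align 2) → ends 14
b at 14 (size 8, align 2) → ends 22
a at 22 (size 8, align 2) → ends 30
g at 30 (size 10, align 2) → ends 40
d at 40 (size 16, align 2) → ends 56
c at 56 (size 1, align 1) → ends 57
tail pad 1 to reach multiple of 2
total 58 bytes, alignment 2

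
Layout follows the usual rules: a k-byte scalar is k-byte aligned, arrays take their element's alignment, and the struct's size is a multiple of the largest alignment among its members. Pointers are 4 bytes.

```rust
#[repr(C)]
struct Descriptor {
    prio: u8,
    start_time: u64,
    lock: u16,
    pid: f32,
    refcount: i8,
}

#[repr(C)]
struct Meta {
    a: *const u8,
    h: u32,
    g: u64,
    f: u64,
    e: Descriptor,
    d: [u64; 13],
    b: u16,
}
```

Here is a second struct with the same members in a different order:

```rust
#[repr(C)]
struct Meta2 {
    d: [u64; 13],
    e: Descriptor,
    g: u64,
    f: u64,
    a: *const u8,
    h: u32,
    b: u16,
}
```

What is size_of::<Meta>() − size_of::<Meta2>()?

Descriptor: prio at 0 (size 1, align 1) → ends 1; pad 7 to align 8 for start_time; start_time at 8 (size 8, align 8) → ends 16; lock at 16 (size 2, align 2) → ends 18; pad 2 to align 4 for pid; pid at 20 (size 4, align 4) → ends 24; refcount at 24 (size 1, align 1) → ends 25; tail pad 7 to reach multiple of 8; total 32 bytes, alignment 8
a at 0 (size 4, align 4) → ends 4
h at 4 (size 4, align 4) → ends 8
g at 8 (size 8, align 8) → ends 16
f at 16 (size 8, align 8) → ends 24
e at 24 (size 32, align 8) → ends 56
d at 56 (size 104, align 8) → ends 160
b at 160 (size 2, align 2) → ends 162
tail pad 6 to reach multiple of 8
total 168 bytes, alignment 8
— Meta2 —
d at 0 (size 104, align 8) → ends 104
e at 104 (size 32, align 8) → ends 136
g at 136 (size 8, align 8) → ends 144
f at 144 (size 8, align 8) → ends 152
a at 152 (size 4, align 4) → ends 156
h at 156 (size 4, align 4) → ends 160
b at 160 (size 2, align 2) → ends 162
tail pad 6 to reach multiple of 8
total 168 bytes, alignment 8
168 − 168 = 0

0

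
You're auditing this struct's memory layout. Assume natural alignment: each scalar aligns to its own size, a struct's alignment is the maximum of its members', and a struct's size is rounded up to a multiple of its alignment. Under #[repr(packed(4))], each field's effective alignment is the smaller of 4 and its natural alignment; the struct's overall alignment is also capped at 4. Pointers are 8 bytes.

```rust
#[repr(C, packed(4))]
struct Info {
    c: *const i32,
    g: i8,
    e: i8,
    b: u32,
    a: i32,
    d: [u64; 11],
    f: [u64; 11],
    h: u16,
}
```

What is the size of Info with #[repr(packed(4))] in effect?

200

@0: c [8B, align 4] → 8
@8: g [1B, align 1] → 9
@9: e [1B, align 1] → 10
+2 pad (align 4)
@12: b [4B, align 4] → 16
@16: a [4B, align 4] → 20
@20: d [88B, align 4] → 108
@108: f [88B, align 4] → 196
@196: h [2B, align 2] → 198
+2 tail pad (align 4)
size 200, align 4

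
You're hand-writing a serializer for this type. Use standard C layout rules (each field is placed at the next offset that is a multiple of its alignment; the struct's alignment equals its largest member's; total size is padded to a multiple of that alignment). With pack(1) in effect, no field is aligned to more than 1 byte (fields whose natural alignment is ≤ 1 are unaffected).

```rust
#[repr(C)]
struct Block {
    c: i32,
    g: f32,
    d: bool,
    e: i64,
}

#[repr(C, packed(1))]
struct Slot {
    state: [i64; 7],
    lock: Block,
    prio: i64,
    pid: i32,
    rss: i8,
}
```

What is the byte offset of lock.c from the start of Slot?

56

Block: 0..4  c  (4B, 4-aligned); 4..8  g  (4B, 4-aligned); 8..9  d  (1B, 1-aligned); 9..16  -- padding (7B); 16..24  e  (8B, 8-aligned); sizeof = 24, alignof = 8
0..56  state  (56B, 1-aligned)
56..80  lock  (24B, 1-aligned)
within Block: c at 0
56 + 0 = 56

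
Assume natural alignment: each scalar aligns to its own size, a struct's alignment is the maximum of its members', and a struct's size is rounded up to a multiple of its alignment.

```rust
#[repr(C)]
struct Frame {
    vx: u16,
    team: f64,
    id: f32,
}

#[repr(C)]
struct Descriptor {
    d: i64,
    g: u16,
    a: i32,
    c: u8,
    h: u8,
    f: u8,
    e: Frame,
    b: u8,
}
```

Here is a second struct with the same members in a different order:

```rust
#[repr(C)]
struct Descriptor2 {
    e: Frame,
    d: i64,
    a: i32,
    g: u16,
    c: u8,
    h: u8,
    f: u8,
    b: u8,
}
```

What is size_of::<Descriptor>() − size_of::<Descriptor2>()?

8

Frame: vx at 0 (size 2, align 2) → ends 2; pad 6 to align 8 for team; team at 8 (size 8, align 8) → ends 16; id at 16 (size 4, align 4) → ends 20; tail pad 4 to reach multiple of 8; total 24 bytes, alignment 8
d at 0 (size 8, align 8) → ends 8
g at 8 (size 2, align 2) → ends 10
pad 2 to align 4 for a
a at 12 (size 4, align 4) → ends 16
c at 16 (size 1, align 1) → ends 17
h at 17 (size 1, align 1) → ends 18
f at 18 (size 1, align 1) → ends 19
pad 5 to align 8 for e
e at 24 (size 24, align 8) → ends 48
b at 48 (size 1, align 1) → ends 49
tail pad 7 to reach multiple of 8
total 56 bytes, alignment 8
— Descriptor2 —
e at 0 (size 24, align 8) → ends 24
d at 24 (size 8, align 8) → ends 32
a at 32 (size 4, align 4) → ends 36
g at 36 (size 2, align 2) → ends 38
c at 38 (size 1, align 1) → ends 39
h at 39 (size 1, align 1) → ends 40
f at 40 (size 1, align 1) → ends 41
b at 41 (size 1, align 1) → ends 42
tail pad 6 to reach multiple of 8
total 48 bytes, alignment 8
56 − 48 = 8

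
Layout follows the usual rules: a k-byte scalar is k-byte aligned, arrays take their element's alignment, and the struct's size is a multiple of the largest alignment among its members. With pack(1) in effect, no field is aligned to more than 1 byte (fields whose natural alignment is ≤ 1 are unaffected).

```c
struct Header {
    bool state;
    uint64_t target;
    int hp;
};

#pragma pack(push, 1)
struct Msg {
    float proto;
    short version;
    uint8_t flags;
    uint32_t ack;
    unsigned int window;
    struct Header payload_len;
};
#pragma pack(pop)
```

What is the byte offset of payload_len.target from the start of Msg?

Header: @0: state [1B, align 1] → 1; +7 pad (align 8); @8: target [8B, align 8] → 16; @16: hp [4B, align 4] → 20; +4 tail pad (align 8); size 24, align 8
@0: proto [4B, align 1] → 4
@4: version [2B, align 1] → 6
@6: flags [1B, align 1] → 7
@7: ack [4B, align 1] → 11
@11: window [4B, align 1] → 15
@15: payload_len [24B, align 1] → 39
within Header: target at 8
15 + 8 = 23

23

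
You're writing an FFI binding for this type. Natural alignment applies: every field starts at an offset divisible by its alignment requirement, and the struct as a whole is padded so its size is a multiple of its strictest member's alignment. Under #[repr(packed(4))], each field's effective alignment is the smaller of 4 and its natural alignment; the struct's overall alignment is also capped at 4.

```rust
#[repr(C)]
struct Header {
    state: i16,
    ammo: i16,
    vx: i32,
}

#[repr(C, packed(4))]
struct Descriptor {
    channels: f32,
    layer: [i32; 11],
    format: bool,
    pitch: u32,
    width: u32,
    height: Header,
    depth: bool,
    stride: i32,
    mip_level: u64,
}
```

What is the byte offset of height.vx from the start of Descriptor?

Header: @0: state [2B, align 2] → 2; @2: ammo [2B, align 2] → 4; @4: vx [4B, align 4] → 8; size 8, align 4
@0: channels [4B, align 4] → 4
@4: layer [44B, align 4] → 48
@48: format [1B, align 1] → 49
+3 pad (align 4)
@52: pitch [4B, align 4] → 56
@56: width [4B, align 4] → 60
@60: height [8B, align 4] → 68
within Header: vx at 4
60 + 4 = 64

64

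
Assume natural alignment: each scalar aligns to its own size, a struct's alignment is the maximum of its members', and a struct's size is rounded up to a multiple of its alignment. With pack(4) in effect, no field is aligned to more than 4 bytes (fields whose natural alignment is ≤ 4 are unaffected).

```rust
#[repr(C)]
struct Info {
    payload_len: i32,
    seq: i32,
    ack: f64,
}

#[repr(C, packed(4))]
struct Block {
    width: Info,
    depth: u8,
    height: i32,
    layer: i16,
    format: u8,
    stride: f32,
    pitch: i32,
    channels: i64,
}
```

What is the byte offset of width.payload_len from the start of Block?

Info: payload_len at 0 (size 4, align 4) → ends 4; seq at 4 (size 4, align 4) → ends 8; ack at 8 (size 8, align 8) → ends 16; total 16 bytes, alignment 8
width at 0 (size 16, align 4) → ends 16
within Info: payload_len at 0
0 + 0 = 0

0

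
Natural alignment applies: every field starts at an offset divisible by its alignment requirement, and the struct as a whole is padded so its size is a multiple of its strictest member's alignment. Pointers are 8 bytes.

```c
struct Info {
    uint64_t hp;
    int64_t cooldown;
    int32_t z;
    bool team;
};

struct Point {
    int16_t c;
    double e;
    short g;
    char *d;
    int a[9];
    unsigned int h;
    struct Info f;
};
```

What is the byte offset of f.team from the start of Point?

Info: hp at 0 (size 8, align 8) → ends 8; cooldown at 8 (size 8, align 8) → ends 16; z at 16 (size 4, align 4) → ends 20; team at 20 (size 1, align 1) → ends 21; tail pad 3 to reach multiple of 8; total 24 bytes, alignment 8
c at 0 (size 2, align 2) → ends 2
pad 6 to align 8 for e
e at 8 (size 8, align 8) → ends 16
g at 16 (size 2, align 2) → ends 18
pad 6 to align 8 for d
d at 24 (size 8, align 8) → ends 32
a at 32 (size 36, align 4) → ends 68
h at 68 (size 4, align 4) → ends 72
f at 72 (size 24, align 8) → ends 96
within Info: team at 20
72 + 20 = 92

92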